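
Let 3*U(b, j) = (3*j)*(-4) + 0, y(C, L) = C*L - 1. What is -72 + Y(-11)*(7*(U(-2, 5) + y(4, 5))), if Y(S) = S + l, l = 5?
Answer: -30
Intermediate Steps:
y(C, L) = -1 + C*L
U(b, j) = -4*j (U(b, j) = ((3*j)*(-4) + 0)/3 = (-12*j + 0)/3 = (-12*j)/3 = -4*j)
Y(S) = 5 + S (Y(S) = S + 5 = 5 + S)
-72 + Y(-11)*(7*(U(-2, 5) + y(4, 5))) = -72 + (5 - 11)*(7*(-4*5 + (-1 + 4*5))) = -72 - 42*(-20 + (-1 + 20)) = -72 - 42*(-20 + 19) = -72 - 42*(-1) = -72 - 6*(-7) = -72 + 42 = -30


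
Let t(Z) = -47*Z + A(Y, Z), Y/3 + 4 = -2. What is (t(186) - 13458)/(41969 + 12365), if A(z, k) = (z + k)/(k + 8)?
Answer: -1076658/2635199 ≈ -0.40857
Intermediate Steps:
Y = -18 (Y = -12 + 3*(-2) = -12 - 6 = -18)
A(z, k) = (k + z)/(8 + k)
t(Z) = -47*Z + (-18 + Z)/(8 + Z) (t(Z) = -47*Z + (Z - 18)/(8 + Z) = -47*Z + (-18 + Z)/(8 + Z))
(t(186) - 13458)/(41969 + 12365) = ((-18 + 186 - 47*186*(8 + 186))/(8 + 186) - 13458)/(41969 + 12365) = ((-18 + 186 - 47*186*194)/194 - 13458)/54334 = ((-18 + 186 - 1695948)/194 - 13458)*(1/54334) = ((1/194)*(-1695780) - 13458)*(1/54334) = (-847890/97 - 13458)*(1/54334) = -2153316/97*1/54334 = -1076658/2635199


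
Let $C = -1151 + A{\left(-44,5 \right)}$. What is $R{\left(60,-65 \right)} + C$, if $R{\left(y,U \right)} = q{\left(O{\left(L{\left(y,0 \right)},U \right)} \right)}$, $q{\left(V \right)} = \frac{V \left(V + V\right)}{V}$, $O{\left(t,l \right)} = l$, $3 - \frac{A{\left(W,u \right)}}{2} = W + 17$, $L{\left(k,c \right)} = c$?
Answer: $-1221$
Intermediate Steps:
$A{\left(W,u \right)} = -28 - 2 W$ ($A{\left(W,u \right)} = 6 - 2 \left(W + 17\right) = 6 - 2 \left(17 + W\right) = 6 - \left(34 + 2 W\right) = -28 - 2 W$)
$q{\left(V \right)} = 2 V$ ($q{\left(V \right)} = \frac{V 2 V}{V} = \frac{2 V^{2}}{V} = 2 V$)
$R{\left(y,U \right)} = 2 U$
$C = -1091$ ($C = -1151 - -60 = -1151 + \left(-28 + 88\right) = -1151 + 60 = -1091$)
$R{\left(60,-65 \right)} + C = 2 \left(-65\right) - 1091 = -130 - 1091 = -1221$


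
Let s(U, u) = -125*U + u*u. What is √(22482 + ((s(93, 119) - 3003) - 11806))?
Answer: √10209 ≈ 101.04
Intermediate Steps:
s(U, u) = u² - 125*U (s(U, u) = -125*U + u² = u² - 125*U)
√(22482 + ((s(93, 119) - 3003) - 11806)) = √(22482 + (((119² - 125*93) - 3003) - 11806)) = √(22482 + (((14161 - 11625) - 3003) - 11806)) = √(22482 + ((2536 - 3003) - 11806)) = √(22482 + (-467 - 11806)) = √(22482 - 12273) = √10209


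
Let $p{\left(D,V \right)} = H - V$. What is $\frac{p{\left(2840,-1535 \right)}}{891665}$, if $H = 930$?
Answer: $\frac{493}{178333} \approx 0.0027645$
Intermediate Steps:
$p{\left(D,V \right)} = 930 - V$
$\frac{p{\left(2840,-1535 \right)}}{891665} = \frac{930 - -1535}{891665} = \left(930 + 1535\right) \frac{1}{891665} = 2465 \cdot \frac{1}{891665} = \frac{493}{178333}$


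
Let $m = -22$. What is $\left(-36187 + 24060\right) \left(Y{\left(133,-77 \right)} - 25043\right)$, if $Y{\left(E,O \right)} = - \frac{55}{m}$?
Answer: $\frac{607332287}{2} \approx 3.0367 \cdot 10^{8}$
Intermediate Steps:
$Y{\left(E,O \right)} = \frac{5}{2}$ ($Y{\left(E,O \right)} = - \frac{55}{-22} = \left(-55\right) \left(- \frac{1}{22}\right) = \frac{5}{2}$)
$\left(-36187 + 24060\right) \left(Y{\left(133,-77 \right)} - 25043\right) = \left(-36187 + 24060\right) \left(\frac{5}{2} - 25043\right) = \left(-12127\right) \left(- \frac{50081}{2}\right) = \frac{607332287}{2}$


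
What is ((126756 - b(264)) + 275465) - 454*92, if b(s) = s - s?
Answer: 360453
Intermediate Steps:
b(s) = 0
((126756 - b(264)) + 275465) - 454*92 = ((126756 - 1*0) + 275465) - 454*92 = ((126756 + 0) + 275465) - 41768 = (126756 + 275465) - 41768 = 402221 - 41768 = 360453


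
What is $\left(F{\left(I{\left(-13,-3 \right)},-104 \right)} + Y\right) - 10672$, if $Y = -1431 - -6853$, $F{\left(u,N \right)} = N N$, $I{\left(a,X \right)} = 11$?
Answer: $5566$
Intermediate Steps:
$F{\left(u,N \right)} = N^{2}$
$Y = 5422$ ($Y = -1431 + 6853 = 5422$)
$\left(F{\left(I{\left(-13,-3 \right)},-104 \right)} + Y\right) - 10672 = \left(\left(-104\right)^{2} + 5422\right) - 10672 = \left(10816 + 5422\right) - 10672 = 16238 - 10672 = 5566$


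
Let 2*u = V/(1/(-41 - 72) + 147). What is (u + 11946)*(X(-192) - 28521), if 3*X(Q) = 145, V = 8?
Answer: -8474469774008/24915 ≈ -3.4014e+8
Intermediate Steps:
X(Q) = 145/3 (X(Q) = (⅓)*145 = 145/3)
u = 226/8305 (u = (8/(1/(-41 - 72) + 147))/2 = (8/(1/(-113) + 147))/2 = (8/(-1/113 + 147))/2 = (8/(16610/113))/2 = ((113/16610)*8)/2 = (½)*(452/8305) = 226/8305 ≈ 0.027213)
(u + 11946)*(X(-192) - 28521) = (226/8305 + 11946)*(145/3 - 28521) = (99211756/8305)*(-85418/3) = -8474469774008/24915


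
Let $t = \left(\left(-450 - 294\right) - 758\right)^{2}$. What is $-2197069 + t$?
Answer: $58935$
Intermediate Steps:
$t = 2256004$ ($t = \left(-744 - 758\right)^{2} = \left(-1502\right)^{2} = 2256004$)
$-2197069 + t = -2197069 + 2256004 = 58935$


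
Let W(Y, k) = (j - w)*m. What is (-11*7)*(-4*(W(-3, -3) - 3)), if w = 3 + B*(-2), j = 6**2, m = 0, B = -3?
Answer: -924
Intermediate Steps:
j = 36
w = 9 (w = 3 - 3*(-2) = 3 + 6 = 9)
W(Y, k) = 0 (W(Y, k) = (36 - 1*9)*0 = (36 - 9)*0 = 27*0 = 0)
(-11*7)*(-4*(W(-3, -3) - 3)) = (-11*7)*(-4*(0 - 3)) = -(-308)*(-3) = -77*12 = -924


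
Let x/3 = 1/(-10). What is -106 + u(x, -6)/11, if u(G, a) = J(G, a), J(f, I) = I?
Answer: -1172/11 ≈ -106.55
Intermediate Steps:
x = -3/10 (x = 3*(1/(-10)) = 3*(1*(-1/10)) = 3*(-1/10) = -3/10 ≈ -0.30000)
u(G, a) = a
-106 + u(x, -6)/11 = -106 - 6/11 = -1172/11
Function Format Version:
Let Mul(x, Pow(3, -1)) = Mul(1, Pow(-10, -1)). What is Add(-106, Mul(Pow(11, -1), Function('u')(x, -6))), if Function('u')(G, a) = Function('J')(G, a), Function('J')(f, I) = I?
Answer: Rational(-1172, 11) ≈ -106.55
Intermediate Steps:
x = Rational(-3, 10) (x = Mul(3, Mul(1, Pow(-10, -1))) = Mul(3, Mul(1, Rational(-1, 10))) = Mul(3, Rational(-1, 10)) = Rational(-3, 10) ≈ -0.30000)
Function('u')(G, a) = a
Add(-106, Mul(Pow(11, -1), Function('u')(x, -6))) = Add(-106, Mul(Pow(11, -1), -6)) = Add(-106, Mul(Rational(1, 11), -6)) = Add(-106, Rational(-6, 11)) = Rational(-1172, 11)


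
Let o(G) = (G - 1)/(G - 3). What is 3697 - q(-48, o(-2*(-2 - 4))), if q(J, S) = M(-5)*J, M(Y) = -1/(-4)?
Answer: 3709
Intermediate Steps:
o(G) = (-1 + G)/(-3 + G)
M(Y) = 1/4 (M(Y) = -1*(-1/4) = 1/4)
q(J, S) = J/4
3697 - q(-48, o(-2*(-2 - 4))) = 3697 - (-48)/4 = 3697 - 1*(-12) = 3697 + 12 = 3709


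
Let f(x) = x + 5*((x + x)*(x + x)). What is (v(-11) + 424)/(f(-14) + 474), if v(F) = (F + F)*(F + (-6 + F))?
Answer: 52/219 ≈ 0.23744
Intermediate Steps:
f(x) = x + 20*x**2 (f(x) = x + 5*((2*x)*(2*x)) = x + 5*(4*x**2) = x + 20*x**2)
v(F) = 2*F*(-6 + 2*F) (v(F) = (2*F)*(-6 + 2*F) = 2*F*(-6 + 2*F))
(v(-11) + 424)/(f(-14) + 474) = (4*(-11)*(-3 - 11) + 424)/(-14*(1 + 20*(-14)) + 474) = (4*(-11)*(-14) + 424)/(-14*(1 - 280) + 474) = (616 + 424)/(-14*(-279) + 474) = 1040/(3906 + 474) = 1040/4380 = 1040*(1/4380) = 52/219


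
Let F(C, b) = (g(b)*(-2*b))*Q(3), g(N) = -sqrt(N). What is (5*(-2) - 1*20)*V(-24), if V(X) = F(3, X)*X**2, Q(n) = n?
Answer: 4976640*I*sqrt(6) ≈ 1.219e+7*I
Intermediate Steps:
F(C, b) = 6*b**(3/2) (F(C, b) = ((-sqrt(b))*(-2*b))*3 = (2*b**(3/2))*3 = 6*b**(3/2))
V(X) = 6*X**(7/2) (V(X) = (6*X**(3/2))*X**2 = 6*X**(7/2))
(5*(-2) - 1*20)*V(-24) = (5*(-2) - 1*20)*(6*(-24)**(7/2)) = (-10 - 20)*(6*(-27648*I*sqrt(6))) = -(-4976640)*I*sqrt(6) = 4976640*I*sqrt(6)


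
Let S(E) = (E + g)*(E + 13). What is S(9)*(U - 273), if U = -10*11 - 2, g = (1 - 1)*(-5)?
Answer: -76230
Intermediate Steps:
g = 0 (g = 0*(-5) = 0)
S(E) = E*(13 + E) (S(E) = (E + 0)*(E + 13) = E*(13 + E))
U = -112 (U = -110 - 2 = -112)
S(9)*(U - 273) = (9*(13 + 9))*(-112 - 273) = (9*22)*(-385) = 198*(-385) = -76230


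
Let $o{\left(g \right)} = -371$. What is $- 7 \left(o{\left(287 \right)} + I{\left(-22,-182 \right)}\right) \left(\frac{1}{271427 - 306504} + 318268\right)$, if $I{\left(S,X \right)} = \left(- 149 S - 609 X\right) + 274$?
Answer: $- \frac{1272895190236065}{5011} \approx -2.5402 \cdot 10^{11}$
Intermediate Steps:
$I{\left(S,X \right)} = 274 - 609 X - 149 S$ ($I{\left(S,X \right)} = \left(- 609 X - 149 S\right) + 274 = 274 - 609 X - 149 S$)
$- 7 \left(o{\left(287 \right)} + I{\left(-22,-182 \right)}\right) \left(\frac{1}{271427 - 306504} + 318268\right) = - 7 \left(-371 - -114390\right) \left(\frac{1}{271427 - 306504} + 318268\right) = - 7 \left(-371 + \left(274 + 110838 + 3278\right)\right) \left(\frac{1}{-35077} + 318268\right) = - 7 \left(-371 + 114390\right) \left(- \frac{1}{35077} + 318268\right) = - 7 \cdot 114019 \cdot \frac{11163886635}{35077} = \left(-7\right) \frac{1272895190236065}{35077} = - \frac{1272895190236065}{5011}$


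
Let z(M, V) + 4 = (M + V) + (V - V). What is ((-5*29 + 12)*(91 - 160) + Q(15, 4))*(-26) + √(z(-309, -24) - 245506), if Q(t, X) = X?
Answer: -238706 + I*√245843 ≈ -2.3871e+5 + 495.83*I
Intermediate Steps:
z(M, V) = -4 + M + V (z(M, V) = -4 + ((M + V) + (V - V)) = -4 + ((M + V) + 0) = -4 + (M + V) = -4 + M + V)
((-5*29 + 12)*(91 - 160) + Q(15, 4))*(-26) + √(z(-309, -24) - 245506) = ((-5*29 + 12)*(91 - 160) + 4)*(-26) + √((-4 - 309 - 24) - 245506) = ((-145 + 12)*(-69) + 4)*(-26) + √(-337 - 245506) = (-133*(-69) + 4)*(-26) + √(-245843) = (9177 + 4)*(-26) + I*√245843 = 9181*(-26) + I*√245843 = -238706 + I*√245843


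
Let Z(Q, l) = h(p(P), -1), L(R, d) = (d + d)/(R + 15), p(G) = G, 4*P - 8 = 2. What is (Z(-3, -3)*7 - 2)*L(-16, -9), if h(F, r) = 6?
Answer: 720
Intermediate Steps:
P = 5/2 (P = 2 + (¼)*2 = 2 + ½ = 5/2 ≈ 2.5000)
L(R, d) = 2*d/(15 + R) (L(R, d) = (2*d)/(15 + R) = 2*d/(15 + R))
Z(Q, l) = 6
(Z(-3, -3)*7 - 2)*L(-16, -9) = (6*7 - 2)*(2*(-9)/(15 - 16)) = (42 - 2)*(2*(-9)/(-1)) = 40*(2*(-9)*(-1)) = 40*18 = 720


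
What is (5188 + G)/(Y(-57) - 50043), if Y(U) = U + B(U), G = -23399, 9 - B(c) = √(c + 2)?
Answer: 912207201/2509108336 - 18211*I*√55/2509108336 ≈ 0.36356 - 5.3826e-5*I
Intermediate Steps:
B(c) = 9 - √(2 + c) (B(c) = 9 - √(c + 2) = 9 - √(2 + c))
Y(U) = 9 + U - √(2 + U) (Y(U) = U + (9 - √(2 + U)) = 9 + U - √(2 + U))
(5188 + G)/(Y(-57) - 50043) = (5188 - 23399)/((9 - 57 - √(2 - 57)) - 50043) = -18211/((9 - 57 - √(-55)) - 50043) = -18211/((9 - 57 - I*√55) - 50043) = -18211/((-48 - I*√55) - 50043) = -18211/(-50091 - I*√55)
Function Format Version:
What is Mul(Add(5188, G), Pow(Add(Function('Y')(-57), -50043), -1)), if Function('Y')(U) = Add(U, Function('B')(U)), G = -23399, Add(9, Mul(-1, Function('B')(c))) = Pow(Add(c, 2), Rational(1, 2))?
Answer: Add(Rational(912207201, 2509108336), Mul(Rational(-18211, 2509108336), I, Pow(55, Rational(1, 2)))) ≈ Add(0.36356, Mul(-5.3826e-5, I))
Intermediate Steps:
Function('B')(c) = Add(9, Mul(-1, Pow(Add(2, c), Rational(1, 2)))) (Function('B')(c) = Add(9, Mul(-1, Pow(Add(c, 2), Rational(1, 2)))) = Add(9, Mul(-1, Pow(Add(2, c), Rational(1, 2)))))
Function('Y')(U) = Add(9, U, Mul(-1, Pow(Add(2, U), Rational(1, 2)))) (Function('Y')(U) = Add(U, Add(9, Mul(-1, Pow(Add(2, U), Rational(1, 2))))) = Add(9, U, Mul(-1, Pow(Add(2, U), Rational(1, 2)))))
Mul(Add(5188, G), Pow(Add(Function('Y')(-57), -50043), -1)) = Mul(Add(5188, -23399), Pow(Add(Add(9, -57, Mul(-1, Pow(Add(2, -57), Rational(1, 2)))), -50043), -1)) = Mul(-18211, Pow(Add(Add(9, -57, Mul(-1, Pow(-55, Rational(1, 2)))), -50043), -1)) = Mul(-18211, Pow(Add(Add(9, -57, Mul(-1, Mul(I, Pow(55, Rational(1, 2))))), -50043), -1)) = Mul(-18211, Pow(Add(Add(9, -57, Mul(-1, I, Pow(55, Rational(1, 2)))), -50043), -1)) = Mul(-18211, Pow(Add(Add(-48, Mul(-1, I, Pow(55, Rational(1, 2)))), -50043), -1)) = Mul(-18211, Pow(Add(-50091, Mul(-1, I, Pow(55, Rational(1, 2)))), -1))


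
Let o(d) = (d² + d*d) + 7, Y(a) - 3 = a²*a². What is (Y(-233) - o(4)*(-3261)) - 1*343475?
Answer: 2947079228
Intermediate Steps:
Y(a) = 3 + a⁴ (Y(a) = 3 + a²*a² = 3 + a⁴)
o(d) = 7 + 2*d² (o(d) = (d² + d²) + 7 = 2*d² + 7 = 7 + 2*d²)
(Y(-233) - o(4)*(-3261)) - 1*343475 = ((3 + (-233)⁴) - (7 + 2*4²)*(-3261)) - 1*343475 = ((3 + 2947295521) - (7 + 2*16)*(-3261)) - 343475 = (2947295524 - (7 + 32)*(-3261)) - 343475 = (2947295524 - 39*(-3261)) - 343475 = (2947295524 - 1*(-127179)) - 343475 = (2947295524 + 127179) - 343475 = 2947422703 - 343475 = 2947079228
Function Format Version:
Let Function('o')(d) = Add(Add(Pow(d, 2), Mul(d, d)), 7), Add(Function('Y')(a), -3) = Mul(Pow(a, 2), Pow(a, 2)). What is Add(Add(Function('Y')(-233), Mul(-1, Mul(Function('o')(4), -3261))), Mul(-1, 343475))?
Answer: 2947079228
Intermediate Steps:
Function('Y')(a) = Add(3, Pow(a, 4)) (Function('Y')(a) = Add(3, Mul(Pow(a, 2), Pow(a, 2))) = Add(3, Pow(a, 4)))
Function('o')(d) = Add(7, Mul(2, Pow(d, 2))) (Function('o')(d) = Add(Add(Pow(d, 2), Pow(d, 2)), 7) = Add(Mul(2, Pow(d, 2)), 7) = Add(7, Mul(2, Pow(d, 2))))
Add(Add(Function('Y')(-233), Mul(-1, Mul(Function('o')(4), -3261))), Mul(-1, 343475)) = Add(Add(Add(3, Pow(-233, 4)), Mul(-1, Mul(Add(7, Mul(2, Pow(4, 2))), -3261))), Mul(-1, 343475)) = Add(Add(Add(3, 2947295521), Mul(-1, Mul(Add(7, Mul(2, 16)), -3261))), -343475) = Add(Add(2947295524, Mul(-1, Mul(Add(7, 32), -3261))), -343475) = Add(Add(2947295524, Mul(-1, Mul(39, -3261))), -343475) = Add(Add(2947295524, Mul(-1, -127179)), -343475) = Add(Add(2947295524, 127179), -343475) = Add(2947422703, -343475) = 2947079228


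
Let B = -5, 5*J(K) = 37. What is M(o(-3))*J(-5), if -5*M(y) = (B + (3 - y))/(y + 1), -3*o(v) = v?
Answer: 111/50 ≈ 2.2200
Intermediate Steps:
o(v) = -v/3
J(K) = 37/5 (J(K) = (⅕)*37 = 37/5)
M(y) = -(-2 - y)/(5*(1 + y)) (M(y) = -(-5 + (3 - y))/(5*(y + 1)) = -(-2 - y)/(5*(1 + y)))
M(o(-3))*J(-5) = ((2 - ⅓*(-3))/(5*(1 - ⅓*(-3))))*(37/5) = ((2 + 1)/(5*(1 + 1)))*(37/5) = ((⅕)*3/2)*(37/5) = ((⅕)*(½)*3)*(37/5) = (3/10)*(37/5) = 111/50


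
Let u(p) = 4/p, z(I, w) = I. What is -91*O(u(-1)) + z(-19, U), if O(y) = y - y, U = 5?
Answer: -19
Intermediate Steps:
O(y) = 0
-91*O(u(-1)) + z(-19, U) = -91*0 - 19 = 0 - 19 = -19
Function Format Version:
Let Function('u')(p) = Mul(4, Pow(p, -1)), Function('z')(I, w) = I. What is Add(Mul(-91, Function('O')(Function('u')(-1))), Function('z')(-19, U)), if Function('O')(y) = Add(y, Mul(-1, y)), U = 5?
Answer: -19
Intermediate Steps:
Function('O')(y) = 0
Add(Mul(-91, Function('O')(Function('u')(-1))), Function('z')(-19, U)) = Add(Mul(-91, 0), -19) = Add(0, -19) = -19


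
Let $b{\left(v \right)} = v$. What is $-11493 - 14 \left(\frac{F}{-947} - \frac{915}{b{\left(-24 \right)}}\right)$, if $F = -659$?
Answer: $- \frac{45594233}{3788} \approx -12037.0$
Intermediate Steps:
$-11493 - 14 \left(\frac{F}{-947} - \frac{915}{b{\left(-24 \right)}}\right) = -11493 - 14 \left(- \frac{659}{-947} - \frac{915}{-24}\right) = -11493 - 14 \left(\left(-659\right) \left(- \frac{1}{947}\right) - - \frac{305}{8}\right) = -11493 - 14 \left(\frac{659}{947} + \frac{305}{8}\right) = -11493 - \frac{2058749}{3788} = - \frac{45594233}{3788}$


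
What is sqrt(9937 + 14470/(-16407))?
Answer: 37*sqrt(217084663)/5469 ≈ 99.680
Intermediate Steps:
sqrt(9937 + 14470/(-16407)) = sqrt(9937 + 14470*(-1/16407)) = sqrt(9937 - 14470/16407) = sqrt(163021889/16407) = 37*sqrt(217084663)/5469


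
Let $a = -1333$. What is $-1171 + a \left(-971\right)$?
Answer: $1293172$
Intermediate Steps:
$-1171 + a \left(-971\right) = -1171 - -1294343 = -1171 + 1294343 = 1293172$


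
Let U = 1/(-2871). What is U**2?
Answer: 1/8242641 ≈ 1.2132e-7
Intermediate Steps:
U = -1/2871 ≈ -0.00034831
U**2 = (-1/2871)**2 = 1/8242641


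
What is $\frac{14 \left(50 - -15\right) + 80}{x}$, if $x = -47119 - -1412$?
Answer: $- \frac{990}{45707} \approx -0.02166$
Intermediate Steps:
$x = -45707$ ($x = -47119 + 1412 = -45707$)
$\frac{14 \left(50 - -15\right) + 80}{x} = \frac{14 \left(50 - -15\right) + 80}{-45707} = \left(14 \left(50 + 15\right) + 80\right) \left(- \frac{1}{45707}\right) = \left(14 \cdot 65 + 80\right) \left(- \frac{1}{45707}\right) = \left(910 + 80\right) \left(- \frac{1}{45707}\right) = 990 \left(- \frac{1}{45707}\right) = - \frac{990}{45707}$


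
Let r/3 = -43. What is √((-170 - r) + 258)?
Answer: √217 ≈ 14.731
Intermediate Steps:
r = -129 (r = 3*(-43) = -129)
√((-170 - r) + 258) = √((-170 - 1*(-129)) + 258) = √((-170 + 129) + 258) = √(-41 + 258) = √217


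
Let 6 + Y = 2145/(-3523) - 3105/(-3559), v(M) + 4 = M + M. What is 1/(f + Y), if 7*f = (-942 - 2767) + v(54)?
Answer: -964489/502244549 ≈ -0.0019204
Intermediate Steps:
v(M) = -4 + 2*M (v(M) = -4 + (M + M) = -4 + 2*M)
f = -515 (f = ((-942 - 2767) + (-4 + 2*54))/7 = (-3709 + (-4 + 108))/7 = (-3709 + 104)/7 = (1/7)*(-3605) = -515)
Y = -5532714/964489 (Y = -6 + (2145/(-3523) - 3105/(-3559)) = -6 + (2145*(-1/3523) - 3105*(-1/3559)) = -6 + (-165/271 + 3105/3559) = -6 + 254220/964489 = -5532714/964489 ≈ -5.7364)
1/(f + Y) = 1/(-515 - 5532714/964489) = 1/(-502244549/964489) = -964489/502244549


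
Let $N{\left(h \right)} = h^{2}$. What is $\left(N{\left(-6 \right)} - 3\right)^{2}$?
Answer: $1089$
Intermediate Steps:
$\left(N{\left(-6 \right)} - 3\right)^{2} = \left(\left(-6\right)^{2} - 3\right)^{2} = \left(36 - 3\right)^{2} = 33^{2} = 1089$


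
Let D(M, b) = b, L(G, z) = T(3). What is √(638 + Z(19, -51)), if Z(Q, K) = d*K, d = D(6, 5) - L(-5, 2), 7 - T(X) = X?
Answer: √587 ≈ 24.228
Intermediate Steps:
T(X) = 7 - X
L(G, z) = 4 (L(G, z) = 7 - 1*3 = 7 - 3 = 4)
d = 1 (d = 5 - 1*4 = 5 - 4 = 1)
Z(Q, K) = K (Z(Q, K) = 1*K = K)
√(638 + Z(19, -51)) = √(638 - 51) = √587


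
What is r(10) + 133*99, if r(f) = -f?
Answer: 13157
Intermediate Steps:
r(10) + 133*99 = -1*10 + 133*99 = -10 + 13167 = 13157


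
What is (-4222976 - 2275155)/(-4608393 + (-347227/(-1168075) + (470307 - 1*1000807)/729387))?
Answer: 5536269331934773275/3926253135913097476 ≈ 1.4101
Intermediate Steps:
(-4222976 - 2275155)/(-4608393 + (-347227/(-1168075) + (470307 - 1*1000807)/729387)) = -6498131/(-4608393 + (-347227*(-1/1168075) + (470307 - 1000807)*(1/729387))) = -6498131/(-4608393 + (347227/1168075 - 530500*1/729387)) = -6498131/(-4608393 + (347227/1168075 - 530500/729387)) = -6498131/(-4608393 - 366400927651/851978720025) = -6498131/(-3926253135913097476/851978720025) = -6498131*(-851978720025/3926253135913097476) = 5536269331934773275/3926253135913097476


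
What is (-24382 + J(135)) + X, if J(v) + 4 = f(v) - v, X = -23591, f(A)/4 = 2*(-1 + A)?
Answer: -47040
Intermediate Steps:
f(A) = -8 + 8*A (f(A) = 4*(2*(-1 + A)) = 4*(-2 + 2*A) = -8 + 8*A)
J(v) = -12 + 7*v (J(v) = -4 + ((-8 + 8*v) - v) = -4 + (-8 + 7*v) = -12 + 7*v)
(-24382 + J(135)) + X = (-24382 + (-12 + 7*135)) - 23591 = (-24382 + (-12 + 945)) - 23591 = (-24382 + 933) - 23591 = -23449 - 23591 = -47040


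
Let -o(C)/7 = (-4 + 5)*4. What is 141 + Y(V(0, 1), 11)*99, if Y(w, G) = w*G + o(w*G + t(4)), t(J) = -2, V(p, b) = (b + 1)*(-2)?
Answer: -6987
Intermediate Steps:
V(p, b) = -2 - 2*b (V(p, b) = (1 + b)*(-2) = -2 - 2*b)
o(C) = -28 (o(C) = -7*(-4 + 5)*4 = -7*4 = -28)
Y(w, G) = -28 + G*w (Y(w, G) = w*G - 28 = G*w - 28 = -28 + G*w)
141 + Y(V(0, 1), 11)*99 = 141 + (-28 + 11*(-2 - 2*1))*99 = 141 + (-28 + 11*(-2 - 2))*99 = 141 + (-28 + 11*(-4))*99 = 141 + (-28 - 44)*99 = 141 - 72*99 = 141 - 7128 = -6987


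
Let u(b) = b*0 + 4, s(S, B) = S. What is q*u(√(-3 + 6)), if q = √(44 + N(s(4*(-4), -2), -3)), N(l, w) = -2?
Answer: 4*√42 ≈ 25.923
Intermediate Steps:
u(b) = 4 (u(b) = 0 + 4 = 4)
q = √42 (q = √(44 - 2) = √42 ≈ 6.4807)
q*u(√(-3 + 6)) = √42*4 = 4*√42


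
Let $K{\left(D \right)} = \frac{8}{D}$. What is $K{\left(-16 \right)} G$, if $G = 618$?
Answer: $-309$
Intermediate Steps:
$K{\left(-16 \right)} G = \frac{8}{-16} \cdot 618 = 8 \left(- \frac{1}{16}\right) 618 = \left(- \frac{1}{2}\right) 618 = -309$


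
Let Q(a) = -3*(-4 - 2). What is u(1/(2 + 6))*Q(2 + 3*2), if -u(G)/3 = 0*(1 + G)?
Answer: 0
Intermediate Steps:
u(G) = 0 (u(G) = -0*(1 + G) = -3*0 = 0)
Q(a) = 18 (Q(a) = -3*(-6) = 18)
u(1/(2 + 6))*Q(2 + 3*2) = 0*18 = 0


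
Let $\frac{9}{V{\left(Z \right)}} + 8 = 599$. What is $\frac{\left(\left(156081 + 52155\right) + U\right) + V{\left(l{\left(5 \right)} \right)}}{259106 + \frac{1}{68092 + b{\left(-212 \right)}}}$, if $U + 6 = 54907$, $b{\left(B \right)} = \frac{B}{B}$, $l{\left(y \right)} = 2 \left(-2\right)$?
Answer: $\frac{3529804389256}{3475731057223} \approx 1.0156$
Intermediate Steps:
$l{\left(y \right)} = -4$
$b{\left(B \right)} = 1$
$U = 54901$ ($U = -6 + 54907 = 54901$)
$V{\left(Z \right)} = \frac{3}{197}$ ($V{\left(Z \right)} = \frac{9}{-8 + 599} = \frac{9}{591} = 9 \cdot \frac{1}{591} = \frac{3}{197}$)
$\frac{\left(\left(156081 + 52155\right) + U\right) + V{\left(l{\left(5 \right)} \right)}}{259106 + \frac{1}{68092 + b{\left(-212 \right)}}} = \frac{\left(\left(156081 + 52155\right) + 54901\right) + \frac{3}{197}}{259106 + \frac{1}{68092 + 1}} = \frac{\left(208236 + 54901\right) + \frac{3}{197}}{259106 + \frac{1}{68093}} = \frac{263137 + \frac{3}{197}}{259106 + \frac{1}{68093}} = \frac{51837992}{197 \cdot \frac{17643304859}{68093}} = \frac{51837992}{197} \cdot \frac{68093}{17643304859} = \frac{3529804389256}{3475731057223}$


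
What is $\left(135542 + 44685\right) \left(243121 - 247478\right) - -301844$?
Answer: $-784947195$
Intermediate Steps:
$\left(135542 + 44685\right) \left(243121 - 247478\right) - -301844 = 180227 \left(-4357\right) + 301844 = -785249039 + 301844 = -784947195$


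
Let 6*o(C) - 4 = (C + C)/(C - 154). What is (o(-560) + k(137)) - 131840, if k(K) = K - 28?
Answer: -20154701/153 ≈ -1.3173e+5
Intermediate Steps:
o(C) = ⅔ + C/(3*(-154 + C)) (o(C) = ⅔ + ((C + C)/(C - 154))/6 = ⅔ + ((2*C)/(-154 + C))/6 = ⅔ + (2*C/(-154 + C))/6 = ⅔ + C/(3*(-154 + C)))
k(K) = -28 + K
(o(-560) + k(137)) - 131840 = ((-308/3 - 560)/(-154 - 560) + (-28 + 137)) - 131840 = (-1988/3/(-714) + 109) - 131840 = (-1/714*(-1988/3) + 109) - 131840 = (142/153 + 109) - 131840 = 16819/153 - 131840 = -20154701/153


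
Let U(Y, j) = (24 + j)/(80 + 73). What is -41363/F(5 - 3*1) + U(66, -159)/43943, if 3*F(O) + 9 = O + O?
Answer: 92698329684/3735155 ≈ 24818.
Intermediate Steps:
F(O) = -3 + 2*O/3 (F(O) = -3 + (O + O)/3 = -3 + (2*O)/3 = -3 + 2*O/3)
U(Y, j) = 8/51 + j/153 (U(Y, j) = (24 + j)/153 = (24 + j)*(1/153) = 8/51 + j/153)
-41363/F(5 - 3*1) + U(66, -159)/43943 = -41363/(-3 + 2*(5 - 3*1)/3) + (8/51 + (1/153)*(-159))/43943 = -41363/(-3 + 2*(5 - 3)/3) + (8/51 - 53/51)*(1/43943) = -41363/(-3 + (⅔)*2) - 15/17*1/43943 = -41363/(-3 + 4/3) - 15/747031 = -41363/(-5/3) - 15/747031 = -41363*(-⅗) - 15/747031 = 124089/5 - 15/747031 = 92698329684/3735155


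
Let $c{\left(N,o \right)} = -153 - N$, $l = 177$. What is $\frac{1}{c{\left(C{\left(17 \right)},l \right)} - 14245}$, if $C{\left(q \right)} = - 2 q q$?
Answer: $- \frac{1}{13820} \approx -7.2359 \cdot 10^{-5}$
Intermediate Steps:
$C{\left(q \right)} = - 2 q^{2}$
$\frac{1}{c{\left(C{\left(17 \right)},l \right)} - 14245} = \frac{1}{\left(-153 - - 2 \cdot 17^{2}\right) - 14245} = \frac{1}{\left(-153 - \left(-2\right) 289\right) - 14245} = \frac{1}{\left(-153 - -578\right) - 14245} = \frac{1}{\left(-153 + 578\right) - 14245} = \frac{1}{425 - 14245} = \frac{1}{-13820} = - \frac{1}{13820}$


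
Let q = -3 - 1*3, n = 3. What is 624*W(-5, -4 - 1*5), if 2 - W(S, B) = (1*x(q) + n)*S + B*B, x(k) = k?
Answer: -58656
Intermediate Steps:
q = -6 (q = -3 - 3 = -6)
W(S, B) = 2 - B² + 3*S (W(S, B) = 2 - ((1*(-6) + 3)*S + B*B) = 2 - ((-6 + 3)*S + B²) = 2 - (-3*S + B²) = 2 - (B² - 3*S) = 2 + (-B² + 3*S) = 2 - B² + 3*S)
624*W(-5, -4 - 1*5) = 624*(2 - (-4 - 1*5)² + 3*(-5)) = 624*(2 - (-4 - 5)² - 15) = 624*(2 - 1*(-9)² - 15) = 624*(2 - 1*81 - 15) = 624*(2 - 81 - 15) = 624*(-94) = -58656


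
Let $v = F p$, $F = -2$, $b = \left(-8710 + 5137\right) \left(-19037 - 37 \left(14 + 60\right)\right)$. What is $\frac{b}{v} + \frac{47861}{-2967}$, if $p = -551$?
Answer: $\frac{230786013703}{3269634} \approx 70585.0$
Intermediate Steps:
$b = 77802075$ ($b = - 3573 \left(-19037 - 2738\right) = \left(-3573\right) \left(-21775\right) = 77802075$)
$v = 1102$ ($v = \left(-2\right) \left(-551\right) = 1102$)
$\frac{b}{v} + \frac{47861}{-2967} = \frac{77802075}{1102} + \frac{47861}{-2967} = 77802075 \cdot \frac{1}{1102} + 47861 \left(- \frac{1}{2967}\right) = \frac{77802075}{1102} - \frac{47861}{2967} = \frac{230786013703}{3269634}$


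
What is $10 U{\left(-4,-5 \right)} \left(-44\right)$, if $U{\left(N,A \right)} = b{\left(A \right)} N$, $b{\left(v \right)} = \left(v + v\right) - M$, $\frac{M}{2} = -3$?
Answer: $-7040$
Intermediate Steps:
$M = -6$ ($M = 2 \left(-3\right) = -6$)
$b{\left(v \right)} = 6 + 2 v$ ($b{\left(v \right)} = \left(v + v\right) - -6 = 2 v + 6 = 6 + 2 v$)
$U{\left(N,A \right)} = N \left(6 + 2 A\right)$ ($U{\left(N,A \right)} = \left(6 + 2 A\right) N = N \left(6 + 2 A\right)$)
$10 U{\left(-4,-5 \right)} \left(-44\right) = 10 \cdot 2 \left(-4\right) \left(3 - 5\right) \left(-44\right) = 10 \cdot 2 \left(-4\right) \left(-2\right) \left(-44\right) = 10 \cdot 16 \left(-44\right) = 160 \left(-44\right) = -7040$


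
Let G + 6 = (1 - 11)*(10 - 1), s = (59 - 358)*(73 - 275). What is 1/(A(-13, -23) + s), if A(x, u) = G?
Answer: 1/60302 ≈ 1.6583e-5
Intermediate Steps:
s = 60398 (s = -299*(-202) = 60398)
G = -96 (G = -6 + (1 - 11)*(10 - 1) = -6 - 10*9 = -6 - 90 = -96)
A(x, u) = -96
1/(A(-13, -23) + s) = 1/(-96 + 60398) = 1/60302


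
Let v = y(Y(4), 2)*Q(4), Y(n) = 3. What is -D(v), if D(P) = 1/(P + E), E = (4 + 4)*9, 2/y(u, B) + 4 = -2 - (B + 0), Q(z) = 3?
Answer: -4/285 ≈ -0.014035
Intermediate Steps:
y(u, B) = 2/(-6 - B) (y(u, B) = 2/(-4 + (-2 - (B + 0))) = 2/(-4 + (-2 - B)) = 2/(-6 - B))
E = 72 (E = 8*9 = 72)
v = -3/4 (v = -2/(6 + 2)*3 = -2/8*3 = -2*1/8*3 = -1/4*3 = -3/4 ≈ -0.75000)
D(P) = 1/(72 + P) (D(P) = 1/(P + 72) = 1/(72 + P))
-D(v) = -1/(72 - 3/4) = -1/285/4 = -1*4/285 = -4/285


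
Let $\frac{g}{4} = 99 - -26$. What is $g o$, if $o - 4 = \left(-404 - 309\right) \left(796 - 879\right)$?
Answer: $29591500$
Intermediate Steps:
$g = 500$ ($g = 4 \left(99 - -26\right) = 4 \left(99 + 26\right) = 4 \cdot 125 = 500$)
$o = 59183$ ($o = 4 + \left(-404 - 309\right) \left(796 - 879\right) = 4 - -59179 = 4 + 59179 = 59183$)
$g o = 500 \cdot 59183 = 29591500$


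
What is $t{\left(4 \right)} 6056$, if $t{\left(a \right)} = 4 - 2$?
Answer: $12112$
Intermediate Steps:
$t{\left(a \right)} = 2$
$t{\left(4 \right)} 6056 = 2 \cdot 6056 = 12112$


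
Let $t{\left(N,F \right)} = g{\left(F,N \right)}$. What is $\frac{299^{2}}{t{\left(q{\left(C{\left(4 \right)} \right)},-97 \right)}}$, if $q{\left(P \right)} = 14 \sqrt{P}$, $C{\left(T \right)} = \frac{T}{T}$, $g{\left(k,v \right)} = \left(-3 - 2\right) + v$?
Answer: $\frac{89401}{9} \approx 9933.4$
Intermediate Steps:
$g{\left(k,v \right)} = -5 + v$
$C{\left(T \right)} = 1$
$t{\left(N,F \right)} = -5 + N$
$\frac{299^{2}}{t{\left(q{\left(C{\left(4 \right)} \right)},-97 \right)}} = \frac{299^{2}}{-5 + 14 \sqrt{1}} = \frac{89401}{-5 + 14 \cdot 1} = \frac{89401}{-5 + 14} = \frac{89401}{9}$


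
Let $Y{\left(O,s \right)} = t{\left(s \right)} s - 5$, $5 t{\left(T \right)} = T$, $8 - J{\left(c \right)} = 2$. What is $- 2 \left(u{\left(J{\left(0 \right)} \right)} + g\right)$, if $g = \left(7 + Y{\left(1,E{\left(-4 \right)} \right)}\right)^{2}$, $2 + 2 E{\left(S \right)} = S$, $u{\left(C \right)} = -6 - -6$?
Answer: $- \frac{722}{25} \approx -28.88$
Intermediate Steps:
$J{\left(c \right)} = 6$ ($J{\left(c \right)} = 8 - 2 = 6$)
$u{\left(C \right)} = 0$ ($u{\left(C \right)} = -6 + 6 = 0$)
$t{\left(T \right)} = \frac{T}{5}$
$E{\left(S \right)} = -1 + \frac{S}{2}$
$Y{\left(O,s \right)} = -5 + \frac{s^{2}}{5}$ ($Y{\left(O,s \right)} = \frac{s}{5} s - 5 = \frac{s^{2}}{5} - 5 = -5 + \frac{s^{2}}{5}$)
$g = \frac{361}{25}$ ($g = \left(7 - \left(5 - \frac{\left(-1 + \frac{1}{2} \left(-4\right)\right)^{2}}{5}\right)\right)^{2} = \left(7 - \left(5 - \frac{\left(-1 - 2\right)^{2}}{5}\right)\right)^{2} = \left(7 - \left(5 - \frac{\left(-3\right)^{2}}{5}\right)\right)^{2} = \left(7 + \left(-5 + \frac{1}{5} \cdot 9\right)\right)^{2} = \left(7 + \left(-5 + \frac{9}{5}\right)\right)^{2} = \left(7 - \frac{16}{5}\right)^{2} = \left(\frac{19}{5}\right)^{2} = \frac{361}{25} \approx 14.44$)
$- 2 \left(u{\left(J{\left(0 \right)} \right)} + g\right) = - 2 \left(0 + \frac{361}{25}\right) = \left(-2\right) \frac{361}{25} = - \frac{722}{25}$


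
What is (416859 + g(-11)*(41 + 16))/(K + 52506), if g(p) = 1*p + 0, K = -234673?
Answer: -416232/182167 ≈ -2.2849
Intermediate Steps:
g(p) = p (g(p) = p + 0 = p)
(416859 + g(-11)*(41 + 16))/(K + 52506) = (416859 - 11*(41 + 16))/(-234673 + 52506) = (416859 - 11*57)/(-182167) = (416859 - 627)*(-1/182167) = 416232*(-1/182167) = -416232/182167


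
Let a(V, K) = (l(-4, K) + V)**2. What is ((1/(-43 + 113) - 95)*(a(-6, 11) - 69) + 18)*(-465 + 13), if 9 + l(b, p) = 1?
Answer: 190554838/35 ≈ 5.4444e+6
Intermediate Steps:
l(b, p) = -8 (l(b, p) = -9 + 1 = -8)
a(V, K) = (-8 + V)**2
((1/(-43 + 113) - 95)*(a(-6, 11) - 69) + 18)*(-465 + 13) = ((1/(-43 + 113) - 95)*((-8 - 6)**2 - 69) + 18)*(-465 + 13) = ((1/70 - 95)*((-14)**2 - 69) + 18)*(-452) = ((1/70 - 95)*(196 - 69) + 18)*(-452) = (-6649/70*127 + 18)*(-452) = (-844423/70 + 18)*(-452) = -843163/70*(-452) = 190554838/35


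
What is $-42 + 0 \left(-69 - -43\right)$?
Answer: $-42$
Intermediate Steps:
$-42 + 0 \left(-69 - -43\right) = -42 + 0 \left(-69 + 43\right) = -42 + 0 \left(-26\right) = -42 + 0 = -42$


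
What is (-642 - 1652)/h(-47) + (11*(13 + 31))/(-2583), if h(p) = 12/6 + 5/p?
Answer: -278536970/229887 ≈ -1211.6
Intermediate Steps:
h(p) = 2 + 5/p (h(p) = 12*(⅙) + 5/p = 2 + 5/p)
(-642 - 1652)/h(-47) + (11*(13 + 31))/(-2583) = (-642 - 1652)/(2 + 5/(-47)) + (11*(13 + 31))/(-2583) = -2294/(2 + 5*(-1/47)) + (11*44)*(-1/2583) = -2294/(2 - 5/47) + 484*(-1/2583) = -2294/89/47 - 484/2583 = -2294*47/89 - 484/2583 = -107818/89 - 484/2583 = -278536970/229887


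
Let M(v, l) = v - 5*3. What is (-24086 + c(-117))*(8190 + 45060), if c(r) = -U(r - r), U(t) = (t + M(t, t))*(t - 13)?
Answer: -1292963250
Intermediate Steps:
M(v, l) = -15 + v (M(v, l) = v - 15 = -15 + v)
U(t) = (-15 + 2*t)*(-13 + t) (U(t) = (t + (-15 + t))*(t - 13) = (-15 + 2*t)*(-13 + t))
c(r) = -195 (c(r) = -(195 - 41*(r - r) + 2*(r - r)**2) = -(195 - 41*0 + 2*0**2) = -(195 + 0 + 2*0) = -(195 + 0 + 0) = -1*195 = -195)
(-24086 + c(-117))*(8190 + 45060) = (-24086 - 195)*(8190 + 45060) = -24281*53250 = -1292963250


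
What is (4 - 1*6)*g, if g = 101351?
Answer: -202702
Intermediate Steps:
(4 - 1*6)*g = (4 - 1*6)*101351 = (4 - 6)*101351 = -2*101351 = -202702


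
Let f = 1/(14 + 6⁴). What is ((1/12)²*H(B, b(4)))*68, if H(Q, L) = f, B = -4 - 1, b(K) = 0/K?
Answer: 17/47160 ≈ 0.00036047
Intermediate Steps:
b(K) = 0
B = -5
f = 1/1310 (f = 1/(14 + 1296) = 1/1310 ≈ 0.00076336)
H(Q, L) = 1/1310
((1/12)²*H(B, b(4)))*68 = ((1/12)²*(1/1310))*68 = ((1/144)*(1/1310))*68 = (1/188640)*68 = 17/47160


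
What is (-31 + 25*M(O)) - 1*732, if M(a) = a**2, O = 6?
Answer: 137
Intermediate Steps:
(-31 + 25*M(O)) - 1*732 = (-31 + 25*6**2) - 1*732 = (-31 + 25*36) - 732 = (-31 + 900) - 732 = 869 - 732 = 137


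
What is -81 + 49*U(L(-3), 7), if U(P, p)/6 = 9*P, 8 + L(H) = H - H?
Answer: -21249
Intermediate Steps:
L(H) = -8 (L(H) = -8 + (H - H) = -8 + 0 = -8)
U(P, p) = 54*P (U(P, p) = 6*(9*P) = 54*P)
-81 + 49*U(L(-3), 7) = -81 + 49*(54*(-8)) = -81 + 49*(-432) = -81 - 21168 = -21249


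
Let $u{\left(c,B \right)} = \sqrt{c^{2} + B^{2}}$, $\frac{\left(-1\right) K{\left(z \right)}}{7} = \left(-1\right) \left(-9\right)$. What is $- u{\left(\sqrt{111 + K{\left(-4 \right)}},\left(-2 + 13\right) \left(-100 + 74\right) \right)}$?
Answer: $- 2 \sqrt{20461} \approx -286.08$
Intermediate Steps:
$K{\left(z \right)} = -63$ ($K{\left(z \right)} = - 7 \left(\left(-1\right) \left(-9\right)\right) = \left(-7\right) 9 = -63$)
$u{\left(c,B \right)} = \sqrt{B^{2} + c^{2}}$
$- u{\left(\sqrt{111 + K{\left(-4 \right)}},\left(-2 + 13\right) \left(-100 + 74\right) \right)} = - \sqrt{\left(\left(-2 + 13\right) \left(-100 + 74\right)\right)^{2} + \left(\sqrt{111 - 63}\right)^{2}} = - \sqrt{\left(11 \left(-26\right)\right)^{2} + \left(\sqrt{48}\right)^{2}} = - \sqrt{\left(-286\right)^{2} + \left(4 \sqrt{3}\right)^{2}} = - \sqrt{81796 + 48} = - \sqrt{81844} = - 2 \sqrt{20461}$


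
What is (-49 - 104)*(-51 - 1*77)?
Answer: 19584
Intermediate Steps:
(-49 - 104)*(-51 - 1*77) = -153*(-51 - 77) = -153*(-128) = 19584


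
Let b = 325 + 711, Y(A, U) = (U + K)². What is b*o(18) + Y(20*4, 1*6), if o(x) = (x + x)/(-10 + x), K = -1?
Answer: 4687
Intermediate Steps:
Y(A, U) = (-1 + U)² (Y(A, U) = (U - 1)² = (-1 + U)²)
o(x) = 2*x/(-10 + x) (o(x) = (2*x)/(-10 + x) = 2*x/(-10 + x))
b = 1036
b*o(18) + Y(20*4, 1*6) = 1036*(2*18/(-10 + 18)) + (-1 + 1*6)² = 1036*(2*18/8) + (-1 + 6)² = 1036*(2*18*(⅛)) + 5² = 1036*(9/2) + 25 = 4662 + 25 = 4687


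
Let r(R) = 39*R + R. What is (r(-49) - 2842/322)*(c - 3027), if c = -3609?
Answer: 300497988/23 ≈ 1.3065e+7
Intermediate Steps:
r(R) = 40*R
(r(-49) - 2842/322)*(c - 3027) = (40*(-49) - 2842/322)*(-3609 - 3027) = (-1960 - 2842*1/322)*(-6636) = (-1960 - 203/23)*(-6636) = -45283/23*(-6636) = 300497988/23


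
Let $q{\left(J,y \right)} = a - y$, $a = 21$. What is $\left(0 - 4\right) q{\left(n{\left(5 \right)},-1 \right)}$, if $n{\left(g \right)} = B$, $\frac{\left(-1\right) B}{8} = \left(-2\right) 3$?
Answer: $-88$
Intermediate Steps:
$B = 48$ ($B = - 8 \left(\left(-2\right) 3\right) = \left(-8\right) \left(-6\right) = 48$)
$n{\left(g \right)} = 48$
$q{\left(J,y \right)} = 21 - y$
$\left(0 - 4\right) q{\left(n{\left(5 \right)},-1 \right)} = \left(0 - 4\right) \left(21 - -1\right) = \left(0 - 4\right) \left(21 + 1\right) = \left(-4\right) 22 = -88$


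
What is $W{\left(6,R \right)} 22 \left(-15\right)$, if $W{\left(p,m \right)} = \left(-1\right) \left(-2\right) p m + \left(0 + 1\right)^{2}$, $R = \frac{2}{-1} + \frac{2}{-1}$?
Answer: $15510$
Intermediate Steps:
$R = -4$ ($R = 2 \left(-1\right) + 2 \left(-1\right) = -2 - 2 = -4$)
$W{\left(p,m \right)} = 1 + 2 m p$ ($W{\left(p,m \right)} = 2 p m + 1^{2} = 2 m p + 1 = 1 + 2 m p$)
$W{\left(6,R \right)} 22 \left(-15\right) = \left(1 + 2 \left(-4\right) 6\right) 22 \left(-15\right) = \left(1 - 48\right) 22 \left(-15\right) = \left(-47\right) 22 \left(-15\right) = \left(-1034\right) \left(-15\right) = 15510$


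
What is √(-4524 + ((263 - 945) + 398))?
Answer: 2*I*√1202 ≈ 69.34*I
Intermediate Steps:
√(-4524 + ((263 - 945) + 398)) = √(-4524 + (-682 + 398)) = √(-4524 - 284) = √(-4808) = 2*I*√1202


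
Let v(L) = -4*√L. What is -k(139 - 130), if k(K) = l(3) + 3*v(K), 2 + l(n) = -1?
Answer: 39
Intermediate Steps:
l(n) = -3 (l(n) = -2 - 1 = -3)
k(K) = -3 - 12*√K (k(K) = -3 + 3*(-4*√K) = -3 - 12*√K)
-k(139 - 130) = -(-3 - 12*√(139 - 130)) = -(-3 - 12*√9) = -(-3 - 12*3) = -(-3 - 36) = -1*(-39) = 39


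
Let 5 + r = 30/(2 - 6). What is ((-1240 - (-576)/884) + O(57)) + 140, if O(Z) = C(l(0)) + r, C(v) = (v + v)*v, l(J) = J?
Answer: -491437/442 ≈ -1111.8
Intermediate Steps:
C(v) = 2*v² (C(v) = (2*v)*v = 2*v²)
r = -25/2 (r = -5 + 30/(2 - 6) = -5 + 30/(-4) = -5 + 30*(-¼) = -5 - 15/2 = -25/2 ≈ -12.500)
O(Z) = -25/2 (O(Z) = 2*0² - 25/2 = 2*0 - 25/2 = 0 - 25/2 = -25/2)
((-1240 - (-576)/884) + O(57)) + 140 = ((-1240 - (-576)/884) - 25/2) + 140 = ((-1240 - 1*(-144/221)) - 25/2) + 140 = ((-1240 + 144/221) - 25/2) + 140 = (-273896/221 - 25/2) + 140 = -553317/442 + 140 = -491437/442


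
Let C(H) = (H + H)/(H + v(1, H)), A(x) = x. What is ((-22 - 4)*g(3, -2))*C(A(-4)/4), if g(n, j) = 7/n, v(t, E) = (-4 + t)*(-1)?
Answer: 182/3 ≈ 60.667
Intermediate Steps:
v(t, E) = 4 - t
C(H) = 2*H/(3 + H) (C(H) = (H + H)/(H + (4 - 1*1)) = (2*H)/(H + (4 - 1)) = (2*H)/(H + 3) = (2*H)/(3 + H) = 2*H/(3 + H))
((-22 - 4)*g(3, -2))*C(A(-4)/4) = ((-22 - 4)*(7/3))*(2*(-4/4)/(3 - 4/4)) = (-182/3)*(2*(-4*1/4)/(3 - 4*1/4)) = (-26*7/3)*(2*(-1)/(3 - 1)) = -364*(-1)/(3*2) = -182/3*(-1) = 182/3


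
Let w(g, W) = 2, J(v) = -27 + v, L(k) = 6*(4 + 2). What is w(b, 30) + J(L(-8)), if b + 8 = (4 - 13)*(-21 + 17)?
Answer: 11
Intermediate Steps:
L(k) = 36 (L(k) = 6*6 = 36)
b = 28 (b = -8 + (4 - 13)*(-21 + 17) = -8 - 9*(-4) = -8 + 36 = 28)
w(b, 30) + J(L(-8)) = 2 + (-27 + 36) = 2 + 9 = 11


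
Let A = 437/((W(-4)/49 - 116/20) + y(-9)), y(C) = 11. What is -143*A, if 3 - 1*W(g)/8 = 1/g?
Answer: -1177715/108 ≈ -10905.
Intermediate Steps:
W(g) = 24 - 8/g
A = 107065/1404 (A = 437/(((24 - 8/(-4))/49 - 116/20) + 11) = 437/(((24 - 8*(-¼))*(1/49) - 116*1/20) + 11) = 437/(((24 + 2)*(1/49) - 29/5) + 11) = 437/((26*(1/49) - 29/5) + 11) = 437/((26/49 - 29/5) + 11) = 437/(-1291/245 + 11) = 437/(1404/245) = 437*(245/1404) = 107065/1404 ≈ 76.257)
-143*A = -143*107065/1404 = -1177715/108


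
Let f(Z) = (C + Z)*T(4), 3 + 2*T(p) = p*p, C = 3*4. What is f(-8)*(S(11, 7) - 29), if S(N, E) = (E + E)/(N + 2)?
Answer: -726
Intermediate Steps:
C = 12
T(p) = -3/2 + p²/2 (T(p) = -3/2 + (p*p)/2 = -3/2 + p²/2)
f(Z) = 78 + 13*Z/2 (f(Z) = (12 + Z)*(-3/2 + (½)*4²) = (12 + Z)*(-3/2 + (½)*16) = (12 + Z)*(-3/2 + 8) = (12 + Z)*(13/2) = 78 + 13*Z/2)
S(N, E) = 2*E/(2 + N) (S(N, E) = (2*E)/(2 + N) = 2*E/(2 + N))
f(-8)*(S(11, 7) - 29) = (78 + (13/2)*(-8))*(2*7/(2 + 11) - 29) = (78 - 52)*(2*7/13 - 29) = 26*(2*7*(1/13) - 29) = 26*(14/13 - 29) = 26*(-363/13) = -726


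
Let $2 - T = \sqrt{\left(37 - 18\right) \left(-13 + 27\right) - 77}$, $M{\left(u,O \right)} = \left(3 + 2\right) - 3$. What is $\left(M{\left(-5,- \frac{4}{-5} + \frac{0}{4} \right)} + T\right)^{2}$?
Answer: $205 - 24 \sqrt{21} \approx 95.018$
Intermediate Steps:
$M{\left(u,O \right)} = 2$ ($M{\left(u,O \right)} = 5 - 3 = 2$)
$T = 2 - 3 \sqrt{21}$ ($T = 2 - \sqrt{\left(37 - 18\right) \left(-13 + 27\right) - 77} = 2 - \sqrt{19 \cdot 14 - 77} = 2 - \sqrt{266 - 77} = 2 - \sqrt{189} = 2 - 3 \sqrt{21} \approx -11.748$)
$\left(M{\left(-5,- \frac{4}{-5} + \frac{0}{4} \right)} + T\right)^{2} = \left(2 + \left(2 - 3 \sqrt{21}\right)\right)^{2} = \left(4 - 3 \sqrt{21}\right)^{2}$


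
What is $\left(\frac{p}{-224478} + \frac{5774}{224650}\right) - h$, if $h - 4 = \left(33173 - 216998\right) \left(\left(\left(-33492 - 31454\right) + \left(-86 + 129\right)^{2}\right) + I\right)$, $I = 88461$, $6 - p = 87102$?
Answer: $\frac{19593917721579252631}{4202415225} \approx 4.6625 \cdot 10^{9}$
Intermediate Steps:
$p = -87096$ ($p = 6 - 87102 = -87096$)
$h = -4662537296$ ($h = 4 + \left(33173 - 216998\right) \left(\left(\left(-33492 - 31454\right) + \left(-86 + 129\right)^{2}\right) + 88461\right) = 4 - 183825 \left(\left(-64946 + 43^{2}\right) + 88461\right) = 4 - 183825 \left(\left(-64946 + 1849\right) + 88461\right) = 4 - 183825 \left(-63097 + 88461\right) = 4 - 4662537300 = -4662537296$)
$\left(\frac{p}{-224478} + \frac{5774}{224650}\right) - h = \left(- \frac{87096}{-224478} + \frac{5774}{224650}\right) - -4662537296 = \left(\left(-87096\right) \left(- \frac{1}{224478}\right) + 5774 \cdot \frac{1}{224650}\right) + 4662537296 = \left(\frac{14516}{37413} + \frac{2887}{112325}\right) + 4662537296 = \frac{1738521031}{4202415225} + 4662537296 = \frac{19593917721579252631}{4202415225}$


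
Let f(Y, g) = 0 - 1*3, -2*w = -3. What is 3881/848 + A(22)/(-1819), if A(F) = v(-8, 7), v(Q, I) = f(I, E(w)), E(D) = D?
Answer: 7062083/1542512 ≈ 4.5783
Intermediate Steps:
w = 3/2 (w = -½*(-3) = 3/2 ≈ 1.5000)
f(Y, g) = -3 (f(Y, g) = 0 - 3 = -3)
v(Q, I) = -3
A(F) = -3
3881/848 + A(22)/(-1819) = 3881/848 - 3/(-1819) = 3881*(1/848) - 3*(-1/1819) = 3881/848 + 3/1819 = 7062083/1542512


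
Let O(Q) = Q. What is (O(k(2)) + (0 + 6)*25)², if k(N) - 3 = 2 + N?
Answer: 24649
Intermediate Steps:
k(N) = 5 + N (k(N) = 3 + (2 + N) = 5 + N)
(O(k(2)) + (0 + 6)*25)² = ((5 + 2) + (0 + 6)*25)² = (7 + 6*25)² = (7 + 150)² = 157² = 24649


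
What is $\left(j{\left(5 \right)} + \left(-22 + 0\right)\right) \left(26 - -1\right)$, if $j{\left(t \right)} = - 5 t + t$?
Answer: $-1134$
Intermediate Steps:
$j{\left(t \right)} = - 4 t$
$\left(j{\left(5 \right)} + \left(-22 + 0\right)\right) \left(26 - -1\right) = \left(\left(-4\right) 5 + \left(-22 + 0\right)\right) \left(26 - -1\right) = \left(-20 - 22\right) \left(26 + 1\right) = \left(-42\right) 27 = -1134$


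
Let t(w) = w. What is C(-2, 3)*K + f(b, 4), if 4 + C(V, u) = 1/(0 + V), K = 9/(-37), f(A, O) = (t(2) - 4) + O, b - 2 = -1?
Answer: 229/74 ≈ 3.0946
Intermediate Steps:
b = 1 (b = 2 - 1 = 1)
f(A, O) = -2 + O (f(A, O) = (2 - 4) + O = -2 + O)
K = -9/37 (K = 9*(-1/37) = -9/37 ≈ -0.24324)
C(V, u) = -4 + 1/V (C(V, u) = -4 + 1/(0 + V) = -4 + 1/V)
C(-2, 3)*K + f(b, 4) = (-4 + 1/(-2))*(-9/37) + (-2 + 4) = (-4 - ½)*(-9/37) + 2 = -9/2*(-9/37) + 2 = 81/74 + 2 = 229/74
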